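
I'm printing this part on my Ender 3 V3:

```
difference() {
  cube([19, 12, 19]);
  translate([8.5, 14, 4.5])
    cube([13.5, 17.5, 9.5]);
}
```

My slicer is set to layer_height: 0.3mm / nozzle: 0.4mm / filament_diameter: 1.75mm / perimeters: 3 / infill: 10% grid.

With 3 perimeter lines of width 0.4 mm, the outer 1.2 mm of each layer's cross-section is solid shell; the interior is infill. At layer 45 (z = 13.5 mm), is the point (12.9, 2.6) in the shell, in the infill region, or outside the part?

At z = 13.5 mm: the cube (footprint 19×12) is included at this height; the cube at (8.5, 14) is present — its section is the full 13.5×17.5 rectangle; After the difference (first − rest): starting from the 19×12 cube, the 13.5×17.5 cube at (8.5, 14) misses the remaining region (no effect) — 1 connected region. Overall, the cross-section is a single solid region. The nearest boundary edge runs (19.00, 0.00)→(0.00, 0.00); distance from the point to it = 2.60 mm. The point is inside the cross-section and 2.60 mm from the nearest boundary — more than the 1.2 mm shell width (3 × 0.4), so it's in the infill interior.

infill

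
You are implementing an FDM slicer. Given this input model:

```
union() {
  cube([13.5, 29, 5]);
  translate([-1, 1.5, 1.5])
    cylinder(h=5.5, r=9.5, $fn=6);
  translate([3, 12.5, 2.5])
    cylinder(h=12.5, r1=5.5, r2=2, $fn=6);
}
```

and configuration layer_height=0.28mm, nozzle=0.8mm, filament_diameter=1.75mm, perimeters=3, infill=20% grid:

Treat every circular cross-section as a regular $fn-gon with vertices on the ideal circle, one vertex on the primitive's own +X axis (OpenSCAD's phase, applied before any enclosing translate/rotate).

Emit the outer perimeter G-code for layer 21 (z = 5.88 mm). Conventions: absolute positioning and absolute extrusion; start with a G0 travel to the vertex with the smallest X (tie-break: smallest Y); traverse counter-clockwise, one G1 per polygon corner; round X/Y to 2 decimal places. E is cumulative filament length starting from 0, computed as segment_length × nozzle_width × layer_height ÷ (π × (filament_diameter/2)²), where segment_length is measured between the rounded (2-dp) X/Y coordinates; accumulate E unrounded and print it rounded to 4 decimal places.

G0 X-10.50 Y1.50 Z5.88
G1 X-5.75 Y-6.73 E0.8849
G1 X3.75 Y-6.73 E1.7697
G1 X8.50 Y1.50 E2.6546
G1 X4.43 Y8.56 E3.4135
G1 X5.28 Y8.56 E3.4927
G1 X7.55 Y12.50 E3.9161
G1 X5.28 Y16.44 E4.3396
G1 X0.72 Y16.44 E4.7643
G1 X-1.55 Y12.50 E5.1877
G1 X0.05 Y9.73 E5.4857
G1 X-5.75 Y9.73 E6.0258
G1 X-10.50 Y1.50 E6.9107

At z = 5.88 mm: the cube is absent (z outside [0, 5]); the r=9.5 cylinder at (-1, 1.5) gives a regular 6-gon of circumradius 9.5 (constant along its height); the cone at (3, 12.5): at t=0.270 of its height the radius interpolates to r₁+(r₂−r₁)t = 4.554, giving a regular 6-gon of that circumradius; Combining (union): the regions partially overlap (shared area 4.34 mm²), so overlapping operands fuse into one piece — 1 connected region. The outline is a single polygon with 12 vertices. Extrusion per mm of travel: 0.8 × 0.28 / (π × 0.875²) = 0.093128. Accumulating E over each segment gives final E = 6.9107.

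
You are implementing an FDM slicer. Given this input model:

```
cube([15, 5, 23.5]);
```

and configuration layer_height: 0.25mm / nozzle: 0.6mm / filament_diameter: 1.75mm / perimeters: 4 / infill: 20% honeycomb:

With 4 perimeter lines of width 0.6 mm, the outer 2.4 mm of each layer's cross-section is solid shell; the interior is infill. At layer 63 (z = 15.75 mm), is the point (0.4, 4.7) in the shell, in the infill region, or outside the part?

At z = 15.75 mm: the 15×5 cube contributes its full rectangle. Overall, the cross-section is a single solid region. The nearest boundary edge runs (15.00, 5.00)→(0.00, 5.00); distance from the point to it = 0.30 mm. The point is inside the cross-section, 0.30 mm from the nearest boundary — within the 2.4 mm shell band (4 × 0.6).

shell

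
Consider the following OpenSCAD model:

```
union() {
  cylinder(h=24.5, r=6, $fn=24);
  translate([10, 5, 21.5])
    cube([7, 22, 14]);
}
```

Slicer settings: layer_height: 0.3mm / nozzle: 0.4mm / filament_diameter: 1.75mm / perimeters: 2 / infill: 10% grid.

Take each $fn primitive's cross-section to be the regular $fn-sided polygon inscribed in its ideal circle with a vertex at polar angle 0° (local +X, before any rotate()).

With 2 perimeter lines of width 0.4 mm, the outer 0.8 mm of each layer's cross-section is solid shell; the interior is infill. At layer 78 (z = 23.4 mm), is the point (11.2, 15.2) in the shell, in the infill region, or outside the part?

infill

At z = 23.4 mm: the cylinder: section is a regular 24-gon, circumradius r=6; the 7×22 cube at (10, 5) contributes its full rectangle; Taking the union: the 2 present regions are separate (no shared area or edge), so areas and boundary lengths simply add and each stays a separate island — 2 connected regions. Overall, the cross-section has 2 separate islands. The nearest boundary edge runs (10.00, 5.00)→(10.00, 27.00); distance from the point to it = 1.20 mm. (Shell/infill is judged within the island containing the point — the largest one.) The point is inside the cross-section and 1.20 mm from the nearest boundary — more than the 0.8 mm shell width (2 × 0.4), so it's in the infill interior.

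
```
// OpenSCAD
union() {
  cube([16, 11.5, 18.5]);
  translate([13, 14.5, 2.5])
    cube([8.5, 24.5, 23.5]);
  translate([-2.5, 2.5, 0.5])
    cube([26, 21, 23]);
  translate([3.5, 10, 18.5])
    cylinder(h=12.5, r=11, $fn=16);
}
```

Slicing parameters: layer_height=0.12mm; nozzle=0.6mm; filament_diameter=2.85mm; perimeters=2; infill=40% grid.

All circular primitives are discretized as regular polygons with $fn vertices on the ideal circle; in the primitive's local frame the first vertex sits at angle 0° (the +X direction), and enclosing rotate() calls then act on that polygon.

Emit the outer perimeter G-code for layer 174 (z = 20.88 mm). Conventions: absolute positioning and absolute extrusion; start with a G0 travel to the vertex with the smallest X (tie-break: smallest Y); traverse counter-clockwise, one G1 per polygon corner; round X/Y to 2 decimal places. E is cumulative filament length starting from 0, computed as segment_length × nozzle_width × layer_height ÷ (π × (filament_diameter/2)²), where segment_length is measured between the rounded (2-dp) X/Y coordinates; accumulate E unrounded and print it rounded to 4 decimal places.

G0 X-7.50 Y10.00 Z20.88
G1 X-6.66 Y5.79 E0.0485
G1 X-4.28 Y2.22 E0.0969
G1 X-0.71 Y-0.16 E0.1453
G1 X3.50 Y-1.00 E0.1938
G1 X7.71 Y-0.16 E0.2422
G1 X11.28 Y2.22 E0.2906
G1 X11.46 Y2.50 E0.2944
G1 X23.50 Y2.50 E0.4303
G1 X23.50 Y23.50 E0.6673
G1 X21.50 Y23.50 E0.6899
G1 X21.50 Y39.00 E0.8648
G1 X13.00 Y39.00 E0.9607
G1 X13.00 Y23.50 E1.1357
G1 X-2.50 Y23.50 E1.3106
G1 X-2.50 Y18.97 E1.3617
G1 X-4.28 Y17.78 E1.3859
G1 X-6.66 Y14.21 E1.4343
G1 X-7.50 Y10.00 E1.4828

At z = 20.88 mm: the cube is not intersected at this z (z outside [0, 18.5]); the 8.5×24.5 cube at (13, 14.5) contributes its full rectangle; the cube at (-2.5, 2.5) is present — its section is the full 26×21 rectangle; the cylinder at (3.5, 10): section is a regular 16-gon, circumradius r=11; Combining (union): the regions partially overlap (shared area 350.14 mm²), so overlapping operands fuse into one piece — 1 connected region. The outline is a single polygon with 18 vertices. Extrusion per mm of travel: 0.6 × 0.12 / (π × 1.425²) = 0.011286. Accumulating E over each segment gives final E = 1.4828.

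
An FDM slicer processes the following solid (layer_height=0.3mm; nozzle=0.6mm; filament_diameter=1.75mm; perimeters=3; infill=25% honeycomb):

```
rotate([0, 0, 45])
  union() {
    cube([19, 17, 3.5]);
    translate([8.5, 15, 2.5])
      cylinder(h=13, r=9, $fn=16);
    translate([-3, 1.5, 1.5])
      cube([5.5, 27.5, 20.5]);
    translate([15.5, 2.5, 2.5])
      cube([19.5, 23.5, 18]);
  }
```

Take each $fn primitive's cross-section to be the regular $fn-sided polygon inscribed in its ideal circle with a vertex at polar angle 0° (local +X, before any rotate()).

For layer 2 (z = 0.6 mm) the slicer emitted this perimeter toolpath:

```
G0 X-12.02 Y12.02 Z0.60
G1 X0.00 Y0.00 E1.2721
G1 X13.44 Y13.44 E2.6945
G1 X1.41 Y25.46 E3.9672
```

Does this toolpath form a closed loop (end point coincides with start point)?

Start point (G0): (-12.02, 12.02). End point (last G1): the path does not return to the start — open.

no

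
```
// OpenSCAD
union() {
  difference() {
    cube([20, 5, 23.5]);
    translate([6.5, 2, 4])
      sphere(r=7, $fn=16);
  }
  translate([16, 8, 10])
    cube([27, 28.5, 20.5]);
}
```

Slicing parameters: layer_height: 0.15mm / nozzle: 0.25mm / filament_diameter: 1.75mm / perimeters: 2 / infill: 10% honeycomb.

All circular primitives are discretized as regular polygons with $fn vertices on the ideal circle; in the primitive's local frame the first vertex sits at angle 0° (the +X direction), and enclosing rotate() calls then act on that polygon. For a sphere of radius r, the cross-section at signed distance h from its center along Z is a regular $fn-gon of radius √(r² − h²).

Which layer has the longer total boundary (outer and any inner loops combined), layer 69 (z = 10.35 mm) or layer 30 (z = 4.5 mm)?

layer 69 (z = 10.35 mm)

Layer 69 (z = 10.35): the 20×5 cube contributes its full rectangle (perimeter 50.00 mm); the r=7 sphere at (6.5, 2) slices to a regular 16-gon of circumradius 2.946 (√(r²−h²) with h=6.35 from center) (perimeter = 2·16·2.946·sin(180°/16) = 18.39 mm); After the difference (first − rest): starting from the 20×5 cube, the r=7 sphere at (6.5, 2) partially overlaps it — only the 23.91 mm² overlap (of its 26.57 mm²) is removed, clipping the outline — boundary = 59.32 mm; the cube at (16, 8) is present — its section is the full 27×28.5 rectangle (perimeter 111.00 mm); Merging all regions: the 2 present regions are separate (no shared area or edge), so areas and boundary lengths simply add and each stays a separate island — boundary = 170.32 mm. So its perimeter = 170.32 mm. Layer 30 (z = 4.5): the cube (footprint 20×5) is included at this height (perimeter 50.00 mm); the sphere at (6.5, 2): section is a regular 16-gon, circumradius = √(r²−h²) = √(7²−0.5²) = 6.982 (perimeter = 2·16·6.982·sin(180°/16) = 43.59 mm); Subtracting the remaining from the first: starting from the 20×5 cube, the r=7 sphere at (6.5, 2) partially overlaps it — only the 66.03 mm² overlap (of its 149.25 mm²) is removed, clipping the outline — boundary = 25.83 mm; the cube at (16, 8) is absent (z outside [10, 30.5]); Combining (union): only the result so far is present, so the union is just that shape — boundary = 25.83 mm. So its perimeter = 25.83 mm. Layer 69 is larger (170.32 vs 25.83 mm).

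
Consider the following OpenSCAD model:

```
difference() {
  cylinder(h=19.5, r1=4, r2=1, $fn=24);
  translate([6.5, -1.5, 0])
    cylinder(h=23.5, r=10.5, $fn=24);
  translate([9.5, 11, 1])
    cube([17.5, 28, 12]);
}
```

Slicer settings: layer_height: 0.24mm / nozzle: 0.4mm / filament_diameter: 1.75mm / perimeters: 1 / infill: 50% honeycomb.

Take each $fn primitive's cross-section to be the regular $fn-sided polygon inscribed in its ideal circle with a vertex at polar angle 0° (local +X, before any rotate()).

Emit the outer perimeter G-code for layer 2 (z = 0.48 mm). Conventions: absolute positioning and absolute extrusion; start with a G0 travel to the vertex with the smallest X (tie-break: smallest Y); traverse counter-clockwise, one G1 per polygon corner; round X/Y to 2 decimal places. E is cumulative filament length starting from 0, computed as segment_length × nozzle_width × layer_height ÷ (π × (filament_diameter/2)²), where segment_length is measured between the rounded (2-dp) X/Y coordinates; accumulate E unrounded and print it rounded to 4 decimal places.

At z = 0.48 mm: the cone: at t=0.025 of its height the radius interpolates to r₁+(r₂−r₁)t = 3.926, giving a regular 24-gon of that circumradius; the r=10.5 cylinder at (6.5, -1.5) gives a regular 24-gon of circumradius 10.5 (constant along its height); the cube at (9.5, 11) is not intersected at this z (z outside [1, 13]); After the difference (first − rest): starting from the cone, the r=10.5 cylinder at (6.5, -1.5) partially overlaps it — only the 47.65 mm² overlap (of its 342.42 mm²) is removed, clipping the outline — 1 connected region. The outline is a single polygon with 6 vertices. Extrusion per mm of travel: 0.4 × 0.24 / (π × 0.875²) = 0.039912. Accumulating E over each segment gives final E = 0.2182.

G0 X-3.93 Y0.00 Z0.48
G1 X-3.86 Y-0.47 E0.0190
G1 X-3.64 Y1.22 E0.0870
G1 X-3.26 Y2.15 E0.1271
G1 X-3.40 Y1.96 E0.1365
G1 X-3.79 Y1.02 E0.1771
G1 X-3.93 Y0.00 E0.2182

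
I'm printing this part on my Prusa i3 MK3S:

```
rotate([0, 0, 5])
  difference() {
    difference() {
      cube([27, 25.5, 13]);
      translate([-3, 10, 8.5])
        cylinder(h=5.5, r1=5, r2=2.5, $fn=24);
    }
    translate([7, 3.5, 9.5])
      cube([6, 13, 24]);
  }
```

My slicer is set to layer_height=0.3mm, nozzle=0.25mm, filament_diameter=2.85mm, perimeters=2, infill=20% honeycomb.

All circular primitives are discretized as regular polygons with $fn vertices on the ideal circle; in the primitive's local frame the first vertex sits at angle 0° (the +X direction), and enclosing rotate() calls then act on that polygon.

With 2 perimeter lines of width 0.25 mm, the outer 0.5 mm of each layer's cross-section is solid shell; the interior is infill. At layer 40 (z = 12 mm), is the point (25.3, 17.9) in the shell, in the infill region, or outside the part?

At z = 12 mm: the 27×25.5 cube contributes its full rectangle; the cone at (-3, 10) (r1=5→r2=2.5) has section circumradius 3.409 here — a regular 24-gon; After the difference (first − rest): starting from the 27×25.5 cube, the cone at (-3, 10) partially overlaps it — only the 0.83 mm² overlap (of its 36.10 mm²) is removed, clipping the outline — 1 connected region; the 6×13 cube at (7, 3.5) contributes its full rectangle; Taking the first minus the rest: starting from that combined region, the 6×13 cube at (7, 3.5) lies wholly inside it (removes its full 78.00 mm² and its 38.00 mm outline becomes a hole wall) — 1 connected region with 1 hole; (whole slice rotated 5° about Z — lengths, areas and connectivity unchanged). Overall, the cross-section is one region with 1 hole. Undo the 5° rotation: the query point maps to (26.764, 15.627) in the un-rotated model frame. The nearest boundary edge runs (27.00, 25.50)→(27.00, 0.00); distance from the point to it = 0.24 mm. The point is inside the cross-section, 0.24 mm from the nearest boundary — within the 0.5 mm shell band (2 × 0.25).

shell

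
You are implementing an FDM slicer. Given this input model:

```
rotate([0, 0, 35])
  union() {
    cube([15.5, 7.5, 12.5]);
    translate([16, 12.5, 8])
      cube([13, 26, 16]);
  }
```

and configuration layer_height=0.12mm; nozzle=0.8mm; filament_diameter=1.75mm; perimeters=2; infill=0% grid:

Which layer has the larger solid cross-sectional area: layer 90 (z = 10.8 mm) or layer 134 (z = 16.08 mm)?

Layer 90 (z = 10.8): the cube is present — its section is the full 15.5×7.5 rectangle (area 116.25 mm²); the cube at (16, 12.5) (footprint 13×26) is included at this height (area 338.00 mm²); Combining (union): the 2 present regions are separate (no shared area or edge), so areas and boundary lengths simply add and each stays a separate island — area = 454.25 mm²; (whole slice rotated 35° about Z — lengths, areas and connectivity unchanged). So its area = 454.25 mm². Layer 134 (z = 16.08): the cube is not intersected at this z (z outside [0, 12.5]); the cube at (16, 12.5) is present — its section is the full 13×26 rectangle (area 338.00 mm²); Merging all regions: only the 13×26 cube at (16, 12.5) is present, so the union is just that shape — area = 338.00 mm²; (whole slice rotated 35° about Z — lengths, areas and connectivity unchanged). So its area = 338.00 mm². Layer 90 is larger (454.25 vs 338.00 mm²).

layer 90 (z = 10.8 mm)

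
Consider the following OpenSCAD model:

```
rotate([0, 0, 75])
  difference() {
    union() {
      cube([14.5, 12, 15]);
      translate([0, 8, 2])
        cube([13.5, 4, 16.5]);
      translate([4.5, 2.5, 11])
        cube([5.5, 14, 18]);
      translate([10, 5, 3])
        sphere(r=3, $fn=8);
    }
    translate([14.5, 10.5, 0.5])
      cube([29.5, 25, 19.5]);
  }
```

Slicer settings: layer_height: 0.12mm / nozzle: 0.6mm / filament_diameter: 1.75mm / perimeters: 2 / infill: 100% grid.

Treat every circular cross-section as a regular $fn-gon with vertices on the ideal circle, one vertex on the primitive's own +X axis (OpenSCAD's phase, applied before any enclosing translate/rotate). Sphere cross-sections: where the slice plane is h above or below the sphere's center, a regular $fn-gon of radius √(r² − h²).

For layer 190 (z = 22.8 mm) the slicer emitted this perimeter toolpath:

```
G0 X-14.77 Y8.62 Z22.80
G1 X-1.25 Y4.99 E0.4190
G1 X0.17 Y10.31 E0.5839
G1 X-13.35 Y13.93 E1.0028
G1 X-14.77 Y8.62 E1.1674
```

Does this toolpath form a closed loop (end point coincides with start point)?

yes

Start point (G0): (-14.77, 8.62). End point (last G1): the path returns to the start — closed.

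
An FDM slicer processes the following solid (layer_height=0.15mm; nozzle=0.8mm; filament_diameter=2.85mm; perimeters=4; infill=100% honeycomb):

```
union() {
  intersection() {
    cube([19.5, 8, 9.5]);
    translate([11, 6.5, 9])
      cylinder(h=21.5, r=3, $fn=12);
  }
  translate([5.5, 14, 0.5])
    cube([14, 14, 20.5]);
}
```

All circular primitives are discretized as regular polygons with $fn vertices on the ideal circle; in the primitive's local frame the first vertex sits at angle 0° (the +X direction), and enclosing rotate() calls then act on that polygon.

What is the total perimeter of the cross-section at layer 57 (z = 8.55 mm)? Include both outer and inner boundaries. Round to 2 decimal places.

56.00 mm

At z = 8.55 mm: the 19.5×8 cube contributes its full rectangle (perimeter 55.00 mm); the cylinder at (11, 6.5) is not intersected at this z (z outside [9, 30.5]); Keeping only the common overlap: at least one operand is absent at this height, so nothing remains; the cube at (5.5, 14) (footprint 14×14) is included at this height (perimeter 56.00 mm); Taking the union: only the 14×14 cube at (5.5, 14) is present, so the union is just that shape — boundary = 56.00 mm. Overall, the cross-section is a single solid region. Total boundary length (outer) = 56.00 mm.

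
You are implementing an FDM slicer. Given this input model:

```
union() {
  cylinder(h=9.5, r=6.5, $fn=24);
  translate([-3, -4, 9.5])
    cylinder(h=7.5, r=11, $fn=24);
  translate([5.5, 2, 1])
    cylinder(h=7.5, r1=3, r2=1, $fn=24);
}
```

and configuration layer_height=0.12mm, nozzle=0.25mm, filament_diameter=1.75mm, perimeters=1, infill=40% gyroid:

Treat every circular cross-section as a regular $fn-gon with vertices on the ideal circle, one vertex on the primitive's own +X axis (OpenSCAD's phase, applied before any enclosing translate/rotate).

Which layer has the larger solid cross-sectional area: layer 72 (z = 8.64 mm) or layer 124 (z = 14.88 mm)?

Layer 72 (z = 8.64): the r=6.5 cylinder contributes a regular 24-gon of circumradius 6.5 (area = (24/2)·6.500²·sin(360°/24) = 131.22 mm²); the cylinder at (-3, -4) does not reach this height (z outside [9.5, 17]); the cone at (5.5, 2) is absent (z outside [1, 8.5]); Merging all regions: only the r=6.5 cylinder is present, so the union is just that shape — area = 131.22 mm². So its area = 131.22 mm². Layer 124 (z = 14.88): the cylinder is not intersected at this z (z outside [0, 9.5]); the r=11 cylinder at (-3, -4) contributes a regular 24-gon of circumradius 11 (area = (24/2)·11.000²·sin(360°/24) = 375.81 mm²); the cone at (5.5, 2) is not intersected at this z (z outside [1, 8.5]); Taking the union: only the r=11 cylinder at (-3, -4) is present, so the union is just that shape — area = 375.81 mm². So its area = 375.81 mm². Layer 124 is larger (375.81 vs 131.22 mm²).

layer 124 (z = 14.88 mm)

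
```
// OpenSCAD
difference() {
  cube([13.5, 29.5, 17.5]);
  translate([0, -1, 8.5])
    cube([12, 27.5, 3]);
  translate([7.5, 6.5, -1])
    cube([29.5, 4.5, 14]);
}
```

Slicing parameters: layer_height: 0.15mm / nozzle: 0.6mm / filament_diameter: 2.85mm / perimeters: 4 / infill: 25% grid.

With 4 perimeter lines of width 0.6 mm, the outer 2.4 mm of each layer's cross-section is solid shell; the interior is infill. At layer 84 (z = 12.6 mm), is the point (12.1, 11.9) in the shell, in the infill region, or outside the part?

At z = 12.6 mm: the cube is present — its section is the full 13.5×29.5 rectangle; the cube at (0, -1) is not intersected at this z (z outside [8.5, 11.5]); the 29.5×4.5 cube at (7.5, 6.5) contributes its full rectangle; After the difference (first − rest): starting from the 13.5×29.5 cube, the 29.5×4.5 cube at (7.5, 6.5) partially overlaps it — only the 27.00 mm² overlap (of its 132.75 mm²) is removed, clipping the outline — 1 connected region. Overall, the cross-section is a single solid region. The nearest boundary edge runs (13.50, 11.00)→(7.50, 11.00); distance from the point to it = 0.90 mm. The point is inside the cross-section, 0.90 mm from the nearest boundary — within the 2.4 mm shell band (4 × 0.6).

shell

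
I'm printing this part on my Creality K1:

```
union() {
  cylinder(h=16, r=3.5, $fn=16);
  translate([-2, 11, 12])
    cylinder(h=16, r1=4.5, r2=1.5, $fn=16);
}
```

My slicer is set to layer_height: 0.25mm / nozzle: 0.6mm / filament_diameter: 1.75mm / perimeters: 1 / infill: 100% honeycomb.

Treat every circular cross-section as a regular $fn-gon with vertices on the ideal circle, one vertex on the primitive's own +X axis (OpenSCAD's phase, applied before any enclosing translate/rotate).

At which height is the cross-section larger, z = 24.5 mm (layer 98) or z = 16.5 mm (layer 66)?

layer 66 (z = 16.5 mm)

Layer 98 (z = 24.5): the cylinder is absent (z outside [0, 16]); the cone at (-2, 11) contributes a regular 16-gon of circumradius 2.156 (interpolated between r1=4.5 and r2=1.5 at t=0.781) (area = (16/2)·2.156²·sin(360°/16) = 14.23 mm²); Taking the union: only the cone at (-2, 11) is present, so the union is just that shape — area = 14.23 mm². So its area = 14.23 mm². Layer 66 (z = 16.5): the cylinder does not reach this height (z outside [0, 16]); the cone at (-2, 11): at t=0.281 of its height the radius interpolates to r₁+(r₂−r₁)t = 3.656, giving a regular 16-gon of that circumradius (area = (16/2)·3.656²·sin(360°/16) = 40.93 mm²); Taking the union: only the cone at (-2, 11) is present, so the union is just that shape — area = 40.93 mm². So its area = 40.93 mm². Layer 66 is larger (40.93 vs 14.23 mm²).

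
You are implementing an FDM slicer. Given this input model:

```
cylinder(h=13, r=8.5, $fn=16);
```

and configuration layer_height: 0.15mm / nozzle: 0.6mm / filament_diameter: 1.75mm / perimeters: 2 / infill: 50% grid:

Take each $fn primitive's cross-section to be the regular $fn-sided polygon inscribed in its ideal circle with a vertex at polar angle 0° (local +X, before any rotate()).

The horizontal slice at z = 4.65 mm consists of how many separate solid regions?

At z = 4.65 mm: the cylinder: section is a regular 16-gon, circumradius r=8.5. The result has 1 disconnected region.

1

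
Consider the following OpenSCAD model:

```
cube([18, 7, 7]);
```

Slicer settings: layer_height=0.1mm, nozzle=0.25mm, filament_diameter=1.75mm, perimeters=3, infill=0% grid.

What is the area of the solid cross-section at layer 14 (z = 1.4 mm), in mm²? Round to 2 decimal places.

126.00 mm²

At z = 1.4 mm: the 18×7 cube contributes its full rectangle (area 126.00 mm²). Overall, the cross-section is a single solid region. Net area = 126.00 mm².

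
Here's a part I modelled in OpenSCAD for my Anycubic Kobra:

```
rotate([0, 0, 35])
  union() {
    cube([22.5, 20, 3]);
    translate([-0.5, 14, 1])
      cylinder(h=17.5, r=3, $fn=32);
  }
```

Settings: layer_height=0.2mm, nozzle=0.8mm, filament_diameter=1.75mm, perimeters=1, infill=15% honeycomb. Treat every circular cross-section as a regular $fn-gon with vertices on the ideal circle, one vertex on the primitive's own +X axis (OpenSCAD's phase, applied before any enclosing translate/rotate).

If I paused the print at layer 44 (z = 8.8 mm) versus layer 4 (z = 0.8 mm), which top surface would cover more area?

layer 4 (z = 0.8 mm)

Layer 44 (z = 8.8): the cube does not reach this height (z outside [0, 3]); the cylinder at (-0.5, 14): section is a regular 32-gon, circumradius r=3 (area = (32/2)·3.000²·sin(360°/32) = 28.09 mm²); Combining (union): only the r=3 cylinder at (-0.5, 14) is present, so the union is just that shape — area = 28.09 mm²; (whole slice rotated 35° about Z — lengths, areas and connectivity unchanged). So its area = 28.09 mm². Layer 4 (z = 0.8): the 22.5×20 cube contributes its full rectangle (area 450.00 mm²); the cylinder at (-0.5, 14) is absent (z outside [1, 18.5]); Merging all regions: only the 22.5×20 cube is present, so the union is just that shape — area = 450.00 mm²; (rotated 35° about Z; rotation is an isometry so areas/perimeters/island counts are preserved). So its area = 450.00 mm². Layer 4 is larger (450.00 vs 28.09 mm²).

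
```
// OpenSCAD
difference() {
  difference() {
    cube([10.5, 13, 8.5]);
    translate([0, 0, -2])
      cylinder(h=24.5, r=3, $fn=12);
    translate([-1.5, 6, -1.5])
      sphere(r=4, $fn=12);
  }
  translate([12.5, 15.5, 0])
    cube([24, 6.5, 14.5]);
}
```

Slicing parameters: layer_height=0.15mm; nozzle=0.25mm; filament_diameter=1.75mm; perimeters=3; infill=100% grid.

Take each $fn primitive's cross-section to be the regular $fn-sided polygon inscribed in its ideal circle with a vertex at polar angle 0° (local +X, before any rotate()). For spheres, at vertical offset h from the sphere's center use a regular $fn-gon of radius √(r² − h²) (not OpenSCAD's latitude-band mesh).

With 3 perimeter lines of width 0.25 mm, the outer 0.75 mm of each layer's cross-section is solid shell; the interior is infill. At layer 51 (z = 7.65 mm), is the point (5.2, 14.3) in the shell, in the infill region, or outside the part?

At z = 7.65 mm: the cube (footprint 10.5×13) is included at this height; the cylinder: section is a regular 12-gon, circumradius r=3; the sphere at (-1.5, 6) does not reach this height (|z−center|=9.150 > r=4); After the difference (first − rest): starting from the 10.5×13 cube, the r=3 cylinder partially overlaps it — only the 6.75 mm² overlap (of its 27.00 mm²) is removed, clipping the outline — 1 connected region; the cube at (12.5, 15.5) (footprint 24×6.5) is included at this height; Taking the first minus the rest: starting from that combined region, the 24×6.5 cube at (12.5, 15.5) misses the remaining region (no effect) — 1 connected region. Overall, the cross-section is a single solid region. The nearest boundary edge runs (0.00, 13.00)→(10.50, 13.00); distance from the point to it = 1.30 mm. The point is not inside any of the regions above, so it lies outside the cross-section (1.30 mm from the nearest boundary).

outside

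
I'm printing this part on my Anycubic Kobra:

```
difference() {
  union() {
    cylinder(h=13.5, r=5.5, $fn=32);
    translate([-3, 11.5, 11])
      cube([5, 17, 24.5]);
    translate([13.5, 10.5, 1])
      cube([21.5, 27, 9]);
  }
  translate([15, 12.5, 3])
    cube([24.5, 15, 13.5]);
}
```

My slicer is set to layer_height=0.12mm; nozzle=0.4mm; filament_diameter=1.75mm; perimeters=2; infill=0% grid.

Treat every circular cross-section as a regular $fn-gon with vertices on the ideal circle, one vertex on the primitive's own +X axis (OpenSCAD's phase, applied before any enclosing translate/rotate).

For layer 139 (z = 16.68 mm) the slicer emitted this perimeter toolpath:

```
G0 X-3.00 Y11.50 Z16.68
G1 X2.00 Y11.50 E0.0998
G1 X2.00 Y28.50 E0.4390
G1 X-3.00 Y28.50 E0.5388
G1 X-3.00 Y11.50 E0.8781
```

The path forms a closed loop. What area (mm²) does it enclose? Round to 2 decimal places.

85.00 mm²

Apply the shoelace formula to the sequence of (X, Y) vertices; enclosed area = 85.00 mm².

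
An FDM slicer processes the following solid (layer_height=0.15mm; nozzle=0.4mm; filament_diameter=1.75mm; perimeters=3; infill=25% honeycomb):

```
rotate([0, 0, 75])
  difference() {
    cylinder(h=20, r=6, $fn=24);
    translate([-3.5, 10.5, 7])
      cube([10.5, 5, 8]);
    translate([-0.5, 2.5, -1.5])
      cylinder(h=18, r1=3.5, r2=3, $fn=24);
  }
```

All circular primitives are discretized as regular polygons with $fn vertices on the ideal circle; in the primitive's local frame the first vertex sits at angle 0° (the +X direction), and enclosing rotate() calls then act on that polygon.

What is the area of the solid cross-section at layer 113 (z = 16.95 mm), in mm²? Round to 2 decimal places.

111.81 mm²

At z = 16.95 mm: the r=6 cylinder gives a regular 24-gon of circumradius 6 (constant along its height) (area = (24/2)·6.000²·sin(360°/24) = 111.81 mm²); the cube at (-3.5, 10.5) does not reach this height (z outside [7, 15]); the cone at (-0.5, 2.5) is absent (z outside [-1.5, 16.5]); After the difference (first − rest): none of the subtracted shapes is present at this height, so the r=6 cylinder is unchanged — area = 111.81 mm²; (rotated 75° about Z; rotation is an isometry so areas/perimeters/island counts are preserved). Overall, the cross-section is a single solid region. Net area = 111.81 mm².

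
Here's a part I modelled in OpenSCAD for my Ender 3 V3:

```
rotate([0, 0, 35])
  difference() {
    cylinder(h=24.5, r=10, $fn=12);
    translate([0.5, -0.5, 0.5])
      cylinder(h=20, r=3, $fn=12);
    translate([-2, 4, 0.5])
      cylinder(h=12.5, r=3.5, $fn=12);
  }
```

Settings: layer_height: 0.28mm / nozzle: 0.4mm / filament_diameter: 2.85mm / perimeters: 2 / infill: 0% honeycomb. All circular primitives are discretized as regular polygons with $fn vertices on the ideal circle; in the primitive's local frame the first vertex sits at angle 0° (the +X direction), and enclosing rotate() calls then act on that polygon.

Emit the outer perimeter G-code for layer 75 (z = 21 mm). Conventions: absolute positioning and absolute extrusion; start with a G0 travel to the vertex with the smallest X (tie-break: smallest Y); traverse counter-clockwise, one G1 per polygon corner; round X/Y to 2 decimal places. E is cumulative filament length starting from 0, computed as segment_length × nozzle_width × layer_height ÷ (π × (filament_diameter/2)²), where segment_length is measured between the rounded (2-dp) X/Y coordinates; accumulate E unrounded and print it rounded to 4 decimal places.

G0 X-9.96 Y-0.87 Z21.00
G1 X-8.19 Y-5.74 E0.0910
G1 X-4.23 Y-9.06 E0.1817
G1 X0.87 Y-9.96 E0.2726
G1 X5.74 Y-8.19 E0.3636
G1 X9.06 Y-4.23 E0.4543
G1 X9.96 Y0.87 E0.5452
G1 X8.19 Y5.74 E0.6362
G1 X4.23 Y9.06 E0.7269
G1 X-0.87 Y9.96 E0.8179
G1 X-5.74 Y8.19 E0.9088
G1 X-9.06 Y4.23 E0.9996
G1 X-9.96 Y-0.87 E1.0905

At z = 21 mm: the r=10 cylinder contributes a regular 12-gon of circumradius 10; the cylinder at (0.5, -0.5) is not intersected at this z (z outside [0.5, 20.5]); the cylinder at (-2, 4) is absent (z outside [0.5, 13]); After the difference (first − rest): none of the subtracted shapes is present at this height, so the r=10 cylinder is unchanged — 1 connected region; (whole slice rotated 35° about Z — lengths, areas and connectivity unchanged). The outline is a single polygon with 12 vertices. Extrusion per mm of travel: 0.4 × 0.28 / (π × 1.425²) = 0.017557. Accumulating E over each segment gives final E = 1.0905.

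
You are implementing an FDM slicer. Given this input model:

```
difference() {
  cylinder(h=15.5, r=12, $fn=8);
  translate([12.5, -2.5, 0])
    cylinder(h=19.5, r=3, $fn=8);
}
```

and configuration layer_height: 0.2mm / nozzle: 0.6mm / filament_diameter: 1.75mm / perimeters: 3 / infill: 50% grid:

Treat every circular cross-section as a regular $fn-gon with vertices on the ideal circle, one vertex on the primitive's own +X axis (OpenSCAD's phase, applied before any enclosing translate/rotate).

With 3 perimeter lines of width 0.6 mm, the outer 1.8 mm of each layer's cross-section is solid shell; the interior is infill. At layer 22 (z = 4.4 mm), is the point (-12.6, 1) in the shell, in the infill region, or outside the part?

outside

At z = 4.4 mm: the r=12 cylinder gives a regular 8-gon of circumradius 12 (constant along its height); the cylinder at (12.5, -2.5): section is a regular 8-gon, circumradius r=3; Subtracting the remaining from the first: starting from the r=12 cylinder, the r=3 cylinder at (12.5, -2.5) partially overlaps it — only the 4.90 mm² overlap (of its 25.46 mm²) is removed, clipping the outline — 1 connected region. Overall, the cross-section is a single solid region. The nearest boundary edge runs (-12.00, 0.00)→(-8.49, 8.49); distance from the point to it = 0.94 mm. The point is not inside any of the regions above, so it lies outside the cross-section (0.94 mm from the nearest boundary).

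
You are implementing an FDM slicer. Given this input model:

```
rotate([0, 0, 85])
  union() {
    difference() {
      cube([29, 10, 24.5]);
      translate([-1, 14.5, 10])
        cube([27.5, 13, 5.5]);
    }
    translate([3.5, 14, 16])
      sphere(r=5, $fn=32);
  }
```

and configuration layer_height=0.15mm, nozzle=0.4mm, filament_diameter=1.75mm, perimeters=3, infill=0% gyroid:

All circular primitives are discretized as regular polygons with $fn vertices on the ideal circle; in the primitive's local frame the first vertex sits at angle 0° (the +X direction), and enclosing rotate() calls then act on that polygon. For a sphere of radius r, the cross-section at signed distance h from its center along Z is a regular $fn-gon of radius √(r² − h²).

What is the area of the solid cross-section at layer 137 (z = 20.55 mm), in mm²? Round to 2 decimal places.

303.41 mm²

At z = 20.55 mm: the 29×10 cube contributes its full rectangle (area 290.00 mm²); the cube at (-1, 14.5) is absent (z outside [10, 15.5]); Taking the first minus the rest: none of the subtracted shapes is present at this height, so the 29×10 cube is unchanged — area = 290.00 mm²; the r=5 sphere at (3.5, 14) contributes a regular 32-gon of circumradius √(5²−4.55²) = 2.073 (area = (32/2)·2.073²·sin(360°/32) = 13.41 mm²); Merging all regions: the 2 present regions are separate (no shared area or edge), so areas and boundary lengths simply add and each stays a separate island — area = 303.41 mm²; (rotated 85° about Z; rotation is an isometry so areas/perimeters/island counts are preserved). Overall, the cross-section has 2 separate islands. Net area = 303.41 mm².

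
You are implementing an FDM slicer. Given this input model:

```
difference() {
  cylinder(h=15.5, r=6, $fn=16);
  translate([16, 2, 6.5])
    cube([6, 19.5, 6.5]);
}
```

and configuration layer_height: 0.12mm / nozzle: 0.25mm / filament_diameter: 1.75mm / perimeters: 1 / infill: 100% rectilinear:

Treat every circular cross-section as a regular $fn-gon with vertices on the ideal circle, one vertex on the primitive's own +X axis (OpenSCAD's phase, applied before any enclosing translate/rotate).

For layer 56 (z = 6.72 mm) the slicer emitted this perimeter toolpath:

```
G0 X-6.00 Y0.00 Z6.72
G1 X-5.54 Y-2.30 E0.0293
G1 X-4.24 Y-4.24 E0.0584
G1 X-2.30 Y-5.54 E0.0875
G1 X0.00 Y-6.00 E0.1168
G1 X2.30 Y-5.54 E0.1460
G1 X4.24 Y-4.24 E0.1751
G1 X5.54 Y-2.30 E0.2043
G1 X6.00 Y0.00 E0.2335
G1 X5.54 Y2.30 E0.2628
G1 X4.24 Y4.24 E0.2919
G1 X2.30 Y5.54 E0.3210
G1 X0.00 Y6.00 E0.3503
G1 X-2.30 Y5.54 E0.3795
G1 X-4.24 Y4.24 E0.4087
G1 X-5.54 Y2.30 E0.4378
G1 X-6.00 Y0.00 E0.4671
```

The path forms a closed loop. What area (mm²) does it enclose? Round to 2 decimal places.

Apply the shoelace formula to the sequence of (X, Y) vertices; enclosed area = 110.15 mm².

110.15 mm²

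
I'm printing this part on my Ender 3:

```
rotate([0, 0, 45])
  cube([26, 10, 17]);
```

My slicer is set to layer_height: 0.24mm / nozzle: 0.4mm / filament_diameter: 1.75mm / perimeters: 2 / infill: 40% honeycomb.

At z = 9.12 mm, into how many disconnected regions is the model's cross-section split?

1

At z = 9.12 mm: the 26×10 cube contributes its full rectangle; (rotated 45° about Z; rotation is an isometry so areas/perimeters/island counts are preserved). The result has 1 disconnected region.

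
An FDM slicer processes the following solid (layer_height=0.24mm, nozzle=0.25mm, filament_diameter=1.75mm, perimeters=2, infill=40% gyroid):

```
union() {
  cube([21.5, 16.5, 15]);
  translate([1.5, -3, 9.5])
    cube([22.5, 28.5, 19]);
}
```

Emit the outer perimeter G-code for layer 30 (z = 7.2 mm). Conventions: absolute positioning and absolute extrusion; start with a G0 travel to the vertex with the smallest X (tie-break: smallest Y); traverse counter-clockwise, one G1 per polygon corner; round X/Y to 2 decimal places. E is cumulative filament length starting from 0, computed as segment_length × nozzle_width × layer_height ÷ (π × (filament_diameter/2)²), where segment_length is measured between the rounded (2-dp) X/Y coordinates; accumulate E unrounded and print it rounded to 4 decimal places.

At z = 7.2 mm: the 21.5×16.5 cube contributes its full rectangle; the cube at (1.5, -3) does not reach this height (z outside [9.5, 28.5]); Combining (union): only the 21.5×16.5 cube is present, so the union is just that shape — 1 connected region. The outline is a single polygon with 4 vertices. Extrusion per mm of travel: 0.25 × 0.24 / (π × 0.875²) = 0.024945. Accumulating E over each segment gives final E = 1.8958.

G0 X0.00 Y0.00 Z7.20
G1 X21.50 Y0.00 E0.5363
G1 X21.50 Y16.50 E0.9479
G1 X0.00 Y16.50 E1.4842
G1 X0.00 Y0.00 E1.8958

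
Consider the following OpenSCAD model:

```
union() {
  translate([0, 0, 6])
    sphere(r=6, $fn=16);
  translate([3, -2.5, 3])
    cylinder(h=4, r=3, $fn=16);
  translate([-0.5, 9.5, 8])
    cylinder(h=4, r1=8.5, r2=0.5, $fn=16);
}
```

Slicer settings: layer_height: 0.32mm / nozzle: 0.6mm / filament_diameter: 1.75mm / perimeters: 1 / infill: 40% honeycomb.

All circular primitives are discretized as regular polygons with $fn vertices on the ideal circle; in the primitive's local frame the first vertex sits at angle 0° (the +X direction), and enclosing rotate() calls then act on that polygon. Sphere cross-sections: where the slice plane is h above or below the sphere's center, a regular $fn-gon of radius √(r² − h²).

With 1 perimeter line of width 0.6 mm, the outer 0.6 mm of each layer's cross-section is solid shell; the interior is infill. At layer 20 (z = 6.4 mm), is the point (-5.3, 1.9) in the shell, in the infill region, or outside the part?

At z = 6.4 mm: the r=6 sphere slices to a regular 16-gon of circumradius 5.987 (√(r²−h²) with h=0.4 from center); the cylinder at (3, -2.5): section is a regular 16-gon, circumradius r=3; the cone at (-0.5, 9.5) is absent (z outside [8, 12]); Combining (union): the regions partially overlap (shared area 23.86 mm²), so overlapping operands fuse into one piece — 1 connected region. Overall, the cross-section is a single solid region. The nearest boundary edge runs (-5.99, 0.00)→(-5.53, 2.29); distance from the point to it = 0.30 mm. The point is inside the cross-section, 0.30 mm from the nearest boundary — within the 0.6 mm shell band (1 × 0.6).

shell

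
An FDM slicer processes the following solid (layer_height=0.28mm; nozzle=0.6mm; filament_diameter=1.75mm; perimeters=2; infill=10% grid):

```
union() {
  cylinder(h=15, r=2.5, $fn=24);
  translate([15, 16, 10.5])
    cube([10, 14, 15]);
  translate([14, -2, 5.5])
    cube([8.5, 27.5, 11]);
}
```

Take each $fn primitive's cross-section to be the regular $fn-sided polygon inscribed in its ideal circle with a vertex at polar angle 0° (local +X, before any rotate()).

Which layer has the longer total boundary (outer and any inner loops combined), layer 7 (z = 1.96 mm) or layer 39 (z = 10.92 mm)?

Layer 7 (z = 1.96): the r=2.5 cylinder contributes a regular 24-gon of circumradius 2.5 (perimeter = 2·24·2.500·sin(180°/24) = 15.66 mm); the cube at (15, 16) is not intersected at this z (z outside [10.5, 25.5]); the cube at (14, -2) is not intersected at this z (z outside [5.5, 16.5]); Combining (union): only the r=2.5 cylinder is present, so the union is just that shape — boundary = 15.66 mm. So its perimeter = 15.66 mm. Layer 39 (z = 10.92): the r=2.5 cylinder contributes a regular 24-gon of circumradius 2.5 (perimeter = 2·24·2.500·sin(180°/24) = 15.66 mm); the 10×14 cube at (15, 16) contributes its full rectangle (perimeter 48.00 mm); the 8.5×27.5 cube at (14, -2) contributes its full rectangle (perimeter 72.00 mm); Combining (union): the regions partially overlap (shared area 71.25 mm²), so the edge portions inside another operand are dropped and the merged outline is re-measured after clipping — boundary = 101.66 mm. So its perimeter = 101.66 mm. Layer 39 is larger (101.66 vs 15.66 mm).

layer 39 (z = 10.92 mm)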